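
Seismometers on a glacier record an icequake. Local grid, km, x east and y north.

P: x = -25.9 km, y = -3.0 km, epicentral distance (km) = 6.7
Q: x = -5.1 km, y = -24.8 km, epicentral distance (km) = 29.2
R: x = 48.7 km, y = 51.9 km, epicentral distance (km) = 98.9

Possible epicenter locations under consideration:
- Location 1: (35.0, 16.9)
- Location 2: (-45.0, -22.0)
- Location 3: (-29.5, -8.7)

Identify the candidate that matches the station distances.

Location 3

For each candidate, compare |candidate − station| to the reported distance:
Location 1: residuals P 57.4, Q 28.7, R 61.3 → max 61.3 km
Location 2: residuals P 20.2, Q 10.8, R 20.4 → max 20.4 km
Location 3: residuals P 0.0, Q 0.0, R 0.0 → max 0.0 km
Only Location 3 has all residuals ≈ 0.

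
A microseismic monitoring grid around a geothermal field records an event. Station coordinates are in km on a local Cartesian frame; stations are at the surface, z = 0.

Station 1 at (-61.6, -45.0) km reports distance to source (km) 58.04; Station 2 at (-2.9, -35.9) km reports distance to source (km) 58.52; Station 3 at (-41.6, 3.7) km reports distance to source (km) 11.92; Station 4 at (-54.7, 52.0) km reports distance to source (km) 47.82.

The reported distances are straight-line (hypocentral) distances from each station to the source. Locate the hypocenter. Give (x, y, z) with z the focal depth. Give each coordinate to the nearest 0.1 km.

x ≈ -40.2 km, y ≈ 7.8 km, depth ≈ 11.1 km

Each station gives a sphere (x−x_i)² + (y−y_i)² + z² = d_i² (stations at z=0).
Subtracting the Station 1 sphere from Station 2 and Station 3: z² cancels, leaving linear equations in x and y:
117.4 x + 18.2 y = -4578.29
40.0 x + 97.4 y = -848.75
Solving: x ≈ -40.206, y ≈ 7.798 km (keep extra digits for the depth step; rounded: -40.2, 7.8).
Then from the Station 1 sphere: z² = 58.04² − (x + 61.6)² − (y + 45.0)² with x = -40.206, y = 7.798, so z ≈ 11.104 ≈ 11.1 km.
Check against Station 4 (with the unrounded solution): distance 47.83 ≈ 47.82 km. ✓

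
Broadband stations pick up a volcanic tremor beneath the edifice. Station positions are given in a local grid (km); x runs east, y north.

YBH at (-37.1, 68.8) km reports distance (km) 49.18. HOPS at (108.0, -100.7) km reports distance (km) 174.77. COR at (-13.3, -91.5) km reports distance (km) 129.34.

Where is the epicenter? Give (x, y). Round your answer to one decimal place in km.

0.5 km east, 37.1 km north

Circle about each station: (x + 37.1)² + (y − 68.8)² = 49.18²; (x − 108.0)² + (y + 100.7)² = 174.77²; (x + 13.3)² + (y + 91.5)² = 129.34².
Subtracting pairs of circle equations eliminates x²+y² and gives linear equations (the radical axes):
290.2 x − 339.0 y = -12431.24
47.6 x − 320.6 y = -11870.87
Solving the 2×2 system: x ≈ 0.5, y ≈ 37.1 km.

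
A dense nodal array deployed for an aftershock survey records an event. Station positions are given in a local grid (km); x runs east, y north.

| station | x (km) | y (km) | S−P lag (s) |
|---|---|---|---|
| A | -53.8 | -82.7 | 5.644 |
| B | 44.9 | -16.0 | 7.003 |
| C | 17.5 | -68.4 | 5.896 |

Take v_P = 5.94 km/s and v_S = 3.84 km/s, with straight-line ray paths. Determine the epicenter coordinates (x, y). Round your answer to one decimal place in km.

x ≈ -30.5 km, y ≈ -26.0 km

Distance from S−P lag: d = Δt · v_P v_S / (v_P − v_S) = Δt · (5.94·3.84)/(5.94−3.84) ≈ 10.8617·Δt.
So d_A = 61.30, d_B = 76.06, d_C = 64.04 km.
Circle about each station: (x + 53.8)² + (y + 82.7)² = 61.30²; (x − 44.9)² + (y + 16.0)² = 76.06²; (x − 17.5)² + (y + 68.4)² = 64.04².
Subtracting pairs of circle equations eliminates x²+y² and gives linear equations (the radical axes):
197.4 x + 133.4 y = -9489.15
142.6 x + 28.6 y = -5092.35
Solving the 2×2 system: x ≈ -30.5, y ≈ -26.0 km.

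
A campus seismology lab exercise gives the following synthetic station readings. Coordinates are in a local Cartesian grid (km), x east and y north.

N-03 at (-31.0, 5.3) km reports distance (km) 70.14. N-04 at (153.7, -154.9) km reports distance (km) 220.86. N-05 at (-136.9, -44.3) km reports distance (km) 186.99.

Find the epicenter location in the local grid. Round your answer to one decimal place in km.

34.3 km east, 30.9 km north

Circle about each station: (x + 31.0)² + (y − 5.3)² = 70.14²; (x − 153.7)² + (y + 154.9)² = 220.86²; (x + 136.9)² + (y + 44.3)² = 186.99².
Subtracting pairs of circle equations eliminates x²+y² and gives linear equations (the radical axes):
369.4 x − 320.4 y = 2769.09
-211.8 x − 99.2 y = -10330.63
Solving the 2×2 system: x ≈ 34.3, y ≈ 30.9 km.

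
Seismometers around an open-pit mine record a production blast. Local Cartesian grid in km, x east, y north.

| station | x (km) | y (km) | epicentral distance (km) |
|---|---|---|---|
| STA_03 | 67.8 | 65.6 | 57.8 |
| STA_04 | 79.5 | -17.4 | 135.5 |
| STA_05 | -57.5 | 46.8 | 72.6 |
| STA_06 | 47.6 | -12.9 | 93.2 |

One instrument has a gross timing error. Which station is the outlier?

STA_04

Solve using three stations at a time. Using STA_03, STA_05, STA_06 (subtract circle equations pairwise → linear system) gives (x, y) ≈ (10.4, 72.6).
Distances from that point to each station vs reported:
  STA_03: calculated 57.8 vs reported 57.8 → residual 0.0 km
  STA_04: calculated 113.4 vs reported 135.5 → residual 22.1 km
  STA_05: calculated 72.6 vs reported 72.6 → residual 0.0 km
  STA_06: calculated 93.2 vs reported 93.2 → residual 0.0 km
STA_03, STA_05, STA_06 are mutually consistent (residuals ≈ 0); STA_04 is off by 22.1 km.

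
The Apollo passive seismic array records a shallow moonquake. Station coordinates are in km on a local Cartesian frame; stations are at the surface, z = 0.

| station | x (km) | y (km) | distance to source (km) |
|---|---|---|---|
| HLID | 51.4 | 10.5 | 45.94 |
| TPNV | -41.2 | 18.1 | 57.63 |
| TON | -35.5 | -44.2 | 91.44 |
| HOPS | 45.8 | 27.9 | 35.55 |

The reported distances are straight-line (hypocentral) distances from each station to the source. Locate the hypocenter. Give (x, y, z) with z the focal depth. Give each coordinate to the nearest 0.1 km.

(13.1, 32.1, 13.3)

Each station gives a sphere (x−x_i)² + (y−y_i)² + z² = d_i² (stations at z=0).
Subtracting the HLID sphere from TPNV and TON: z² cancels, leaving linear equations in x and y:
-185.2 x + 15.2 y = -1937.89
-173.8 x − 109.4 y = -5789.11
Solving: x ≈ 13.099, y ≈ 32.107 km (keep extra digits for the depth step; rounded: 13.1, 32.1).
Then from the HLID sphere: z² = 45.94² − (x − 51.4)² − (y − 10.5)² with x = 13.099, y = 32.107, so z ≈ 13.291 ≈ 13.3 km.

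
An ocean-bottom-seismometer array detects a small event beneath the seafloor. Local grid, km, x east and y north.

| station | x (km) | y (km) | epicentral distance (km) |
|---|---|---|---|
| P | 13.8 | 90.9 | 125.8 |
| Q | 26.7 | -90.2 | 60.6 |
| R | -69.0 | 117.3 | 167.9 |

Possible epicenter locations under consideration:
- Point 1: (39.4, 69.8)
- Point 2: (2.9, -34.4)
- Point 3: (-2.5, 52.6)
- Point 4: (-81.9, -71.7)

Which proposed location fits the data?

Point 2

For each candidate, compare |candidate − station| to the reported distance:
Point 1: residuals P 92.6, Q 99.9, R 49.5 → max 99.9 km
Point 2: residuals P 0.0, Q 0.1, R 0.0 → max 0.1 km
Point 3: residuals P 84.2, Q 85.2, R 75.1 → max 85.2 km
Point 4: residuals P 62.9, Q 49.6, R 21.5 → max 62.9 km
Only Point 2 has all residuals ≈ 0.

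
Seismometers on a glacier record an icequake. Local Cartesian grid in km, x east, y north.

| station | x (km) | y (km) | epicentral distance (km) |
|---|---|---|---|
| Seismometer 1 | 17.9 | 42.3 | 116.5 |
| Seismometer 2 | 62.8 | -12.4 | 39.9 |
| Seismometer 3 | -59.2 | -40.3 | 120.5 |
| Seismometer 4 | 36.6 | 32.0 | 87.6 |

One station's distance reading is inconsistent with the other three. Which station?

Seismometer 1

Solve using three stations at a time. Using Seismometer 2, Seismometer 3, Seismometer 4 (subtract circle equations pairwise → linear system) gives (x, y) ≈ (60.7, -52.2).
Distances from that point to each station vs reported:
  Seismometer 1: calculated 103.7 vs reported 116.5 → residual 12.8 km
  Seismometer 2: calculated 39.9 vs reported 39.9 → residual 0.0 km
  Seismometer 3: calculated 120.5 vs reported 120.5 → residual 0.0 km
  Seismometer 4: calculated 87.6 vs reported 87.6 → residual 0.0 km
Seismometer 2, Seismometer 3, Seismometer 4 are mutually consistent (residuals ≈ 0); Seismometer 1 is off by 12.8 km.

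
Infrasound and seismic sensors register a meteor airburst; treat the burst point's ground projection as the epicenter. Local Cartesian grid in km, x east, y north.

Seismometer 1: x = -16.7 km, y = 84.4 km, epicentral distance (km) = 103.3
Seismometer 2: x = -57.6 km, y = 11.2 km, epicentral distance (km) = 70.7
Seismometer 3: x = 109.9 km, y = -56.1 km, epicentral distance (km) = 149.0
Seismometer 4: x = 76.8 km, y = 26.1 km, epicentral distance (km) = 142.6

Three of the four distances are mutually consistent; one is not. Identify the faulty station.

Seismometer 1

Solve using three stations at a time. Using Seismometer 2, Seismometer 3, Seismometer 4 (subtract circle equations pairwise → linear system) gives (x, y) ≈ (-39.1, -57.0).
Distances from that point to each station vs reported:
  Seismometer 1: calculated 143.1 vs reported 103.3 → residual 39.8 km
  Seismometer 2: calculated 70.6 vs reported 70.7 → residual 0.1 km
  Seismometer 3: calculated 149.0 vs reported 149.0 → residual 0.0 km
  Seismometer 4: calculated 142.6 vs reported 142.6 → residual 0.0 km
Seismometer 2, Seismometer 3, Seismometer 4 are mutually consistent (residuals ≈ 0); Seismometer 1 is off by 39.8 km.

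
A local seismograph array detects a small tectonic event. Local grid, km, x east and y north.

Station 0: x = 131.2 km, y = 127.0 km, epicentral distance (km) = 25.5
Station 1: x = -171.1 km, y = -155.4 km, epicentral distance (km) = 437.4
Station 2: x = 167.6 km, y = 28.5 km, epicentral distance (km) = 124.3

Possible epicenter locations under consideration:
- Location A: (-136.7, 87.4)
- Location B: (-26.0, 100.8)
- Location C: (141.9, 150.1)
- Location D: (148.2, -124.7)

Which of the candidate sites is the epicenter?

For each candidate, compare |candidate − station| to the reported distance:
Location A: residuals Station 0 245.3, Station 1 192.2, Station 2 185.6 → max 245.3 km
Location B: residuals Station 0 133.9, Station 1 143.0, Station 2 82.4 → max 143.0 km
Location C: residuals Station 0 0.0, Station 1 0.0, Station 2 0.0 → max 0.0 km
Location D: residuals Station 0 226.8, Station 1 116.6, Station 2 30.1 → max 226.8 km
Only Location C has all residuals ≈ 0.

Location C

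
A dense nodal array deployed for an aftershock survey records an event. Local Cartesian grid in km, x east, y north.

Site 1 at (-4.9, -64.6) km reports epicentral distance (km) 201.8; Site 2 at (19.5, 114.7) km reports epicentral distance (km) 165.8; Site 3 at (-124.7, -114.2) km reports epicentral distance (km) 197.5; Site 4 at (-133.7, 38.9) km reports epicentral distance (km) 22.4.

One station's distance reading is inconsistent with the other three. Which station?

Site 4

Solve using three stations at a time. Using Site 1, Site 2, Site 3 (subtract circle equations pairwise → linear system) gives (x, y) ≈ (-143.1, 82.4).
Distances from that point to each station vs reported:
  Site 1: calculated 201.8 vs reported 201.8 → residual 0.0 km
  Site 2: calculated 165.8 vs reported 165.8 → residual 0.0 km
  Site 3: calculated 197.5 vs reported 197.5 → residual 0.0 km
  Site 4: calculated 44.5 vs reported 22.4 → residual 22.1 km
Site 1, Site 2, Site 3 are mutually consistent (residuals ≈ 0); Site 4 is off by 22.1 km.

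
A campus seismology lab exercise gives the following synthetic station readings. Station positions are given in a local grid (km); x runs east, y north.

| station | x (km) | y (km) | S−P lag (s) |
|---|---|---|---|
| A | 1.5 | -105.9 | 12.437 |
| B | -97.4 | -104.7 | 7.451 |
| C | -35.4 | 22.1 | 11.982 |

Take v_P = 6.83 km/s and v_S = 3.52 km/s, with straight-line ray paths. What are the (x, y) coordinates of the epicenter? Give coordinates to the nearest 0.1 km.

x ≈ -73.8 km, y ≈ -56.0 km

Distance from S−P lag: d = Δt · v_P v_S / (v_P − v_S) = Δt · (6.83·3.52)/(6.83−3.52) ≈ 7.2633·Δt.
So d_A = 90.33, d_B = 54.12, d_C = 87.03 km.
Circle about each station: (x − 1.5)² + (y + 105.9)² = 90.33²; (x + 97.4)² + (y + 104.7)² = 54.12²; (x + 35.4)² + (y − 22.1)² = 87.03².
Subtracting the A equation from the B and C equations removes the quadratic terms:
-197.8 x + 2.4 y = 14462.32
-73.8 x + 256.0 y = -8890.20
Solving the 2×2 system: x ≈ -73.8, y ≈ -56.0 km.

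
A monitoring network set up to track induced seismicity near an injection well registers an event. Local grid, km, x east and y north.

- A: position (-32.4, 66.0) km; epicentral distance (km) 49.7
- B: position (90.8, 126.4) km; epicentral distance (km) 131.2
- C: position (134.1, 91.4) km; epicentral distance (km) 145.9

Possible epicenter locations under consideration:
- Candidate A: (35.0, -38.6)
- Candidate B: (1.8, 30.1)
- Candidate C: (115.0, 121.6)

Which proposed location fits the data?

Candidate B

For each candidate, compare |candidate − station| to the reported distance:
Candidate A: residuals A 74.7, B 43.0, C 17.6 → max 74.7 km
Candidate B: residuals A 0.1, B 0.1, C 0.1 → max 0.1 km
Candidate C: residuals A 107.8, B 106.5, C 110.2 → max 110.2 km
Only Candidate B has all residuals ≈ 0.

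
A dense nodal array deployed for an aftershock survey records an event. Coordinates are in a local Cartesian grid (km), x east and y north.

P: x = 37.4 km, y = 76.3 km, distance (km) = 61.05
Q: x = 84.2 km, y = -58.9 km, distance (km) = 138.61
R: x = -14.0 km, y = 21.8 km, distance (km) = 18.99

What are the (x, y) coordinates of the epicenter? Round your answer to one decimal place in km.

Circle about each station: (x − 37.4)² + (y − 76.3)² = 61.05²; (x − 84.2)² + (y + 58.9)² = 138.61²; (x + 14.0)² + (y − 21.8)² = 18.99².
Subtracting pairs of circle equations eliminates x²+y² and gives linear equations (the radical axes):
93.6 x − 270.4 y = -12147.23
-102.8 x − 109.0 y = -3182.73
Solving the 2×2 system: x ≈ -12.2, y ≈ 40.7 km.
Check against P (with the unrounded x, y): √((x − 37.4)²+(y − 76.3)²) = 61.05 ≈ 61.05 km. ✓

(-12.2, 40.7)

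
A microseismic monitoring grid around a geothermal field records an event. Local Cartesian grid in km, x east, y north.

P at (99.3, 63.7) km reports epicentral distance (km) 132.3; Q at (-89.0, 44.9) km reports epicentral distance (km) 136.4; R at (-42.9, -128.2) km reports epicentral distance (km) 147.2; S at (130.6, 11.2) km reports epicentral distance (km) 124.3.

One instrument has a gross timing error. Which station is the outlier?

R

Solve using three stations at a time. Using P, Q, S (subtract circle equations pairwise → linear system) gives (x, y) ≈ (17.5, -40.2).
Distances from that point to each station vs reported:
  P: calculated 132.2 vs reported 132.3 → residual 0.1 km
  Q: calculated 136.3 vs reported 136.4 → residual 0.1 km
  R: calculated 106.7 vs reported 147.2 → residual 40.5 km
  S: calculated 124.2 vs reported 124.3 → residual 0.1 km
P, Q, S are mutually consistent (residuals ≈ 0); R is off by 40.5 km.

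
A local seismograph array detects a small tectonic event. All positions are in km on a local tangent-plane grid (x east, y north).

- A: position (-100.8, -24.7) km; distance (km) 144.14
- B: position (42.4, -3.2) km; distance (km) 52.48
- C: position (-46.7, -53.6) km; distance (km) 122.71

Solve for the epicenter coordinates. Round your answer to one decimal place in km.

Circle about each station: (x + 100.8)² + (y + 24.7)² = 144.14²; (x − 42.4)² + (y + 3.2)² = 52.48²; (x + 46.7)² + (y + 53.6)² = 122.71².
Subtracting pairs of circle equations eliminates x²+y² and gives linear equations (the radical axes):
286.4 x + 43.0 y = 9059.46
108.2 x − 57.8 y = 1.72
Solving the 2×2 system: x ≈ 24.7, y ≈ 46.2 km.

24.7 km east, 46.2 km north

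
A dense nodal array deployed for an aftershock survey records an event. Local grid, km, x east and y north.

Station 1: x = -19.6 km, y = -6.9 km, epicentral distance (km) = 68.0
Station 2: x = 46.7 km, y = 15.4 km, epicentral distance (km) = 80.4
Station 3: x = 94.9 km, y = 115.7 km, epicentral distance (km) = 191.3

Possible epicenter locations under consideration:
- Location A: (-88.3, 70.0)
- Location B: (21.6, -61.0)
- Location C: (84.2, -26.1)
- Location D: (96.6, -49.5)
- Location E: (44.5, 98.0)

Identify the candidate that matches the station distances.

For each candidate, compare |candidate − station| to the reported distance:
Location A: residuals Station 1 35.1, Station 2 65.2, Station 3 2.5 → max 65.2 km
Location B: residuals Station 1 0.0, Station 2 0.0, Station 3 0.0 → max 0.0 km
Location C: residuals Station 1 37.6, Station 2 24.5, Station 3 49.1 → max 49.1 km
Location D: residuals Station 1 55.8, Station 2 1.5, Station 3 26.1 → max 55.8 km
Location E: residuals Station 1 54.9, Station 2 2.2, Station 3 137.9 → max 137.9 km
Only Location B has all residuals ≈ 0.

Location B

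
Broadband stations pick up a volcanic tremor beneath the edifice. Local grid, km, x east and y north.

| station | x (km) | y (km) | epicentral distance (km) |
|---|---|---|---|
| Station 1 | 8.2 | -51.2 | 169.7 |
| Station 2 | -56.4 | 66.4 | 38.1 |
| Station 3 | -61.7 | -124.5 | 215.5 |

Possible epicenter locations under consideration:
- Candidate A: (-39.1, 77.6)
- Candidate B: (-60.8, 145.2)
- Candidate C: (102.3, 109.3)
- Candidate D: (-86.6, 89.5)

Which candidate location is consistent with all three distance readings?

For each candidate, compare |candidate − station| to the reported distance:
Candidate A: residuals Station 1 32.5, Station 2 17.5, Station 3 12.1 → max 32.5 km
Candidate B: residuals Station 1 38.5, Station 2 40.8, Station 3 54.2 → max 54.2 km
Candidate C: residuals Station 1 16.4, Station 2 126.3, Station 3 70.1 → max 126.3 km
Candidate D: residuals Station 1 0.0, Station 2 0.1, Station 3 0.1 → max 0.1 km
Only Candidate D has all residuals ≈ 0.

Candidate D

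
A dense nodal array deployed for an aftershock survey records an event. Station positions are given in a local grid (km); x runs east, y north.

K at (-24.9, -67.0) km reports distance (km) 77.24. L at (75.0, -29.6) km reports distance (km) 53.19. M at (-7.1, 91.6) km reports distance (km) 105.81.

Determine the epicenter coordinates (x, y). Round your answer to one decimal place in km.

Circle about each station: (x + 24.9)² + (y + 67.0)² = 77.24²; (x − 75.0)² + (y + 29.6)² = 53.19²; (x + 7.1)² + (y − 91.6)² = 105.81².
Subtracting pairs of circle equations eliminates x²+y² and gives linear equations (the radical axes):
199.8 x + 74.8 y = 4528.99
35.6 x + 317.2 y = -1897.78
Solving the 2×2 system: x ≈ 26.0, y ≈ -8.9 km.

(26.0, -8.9)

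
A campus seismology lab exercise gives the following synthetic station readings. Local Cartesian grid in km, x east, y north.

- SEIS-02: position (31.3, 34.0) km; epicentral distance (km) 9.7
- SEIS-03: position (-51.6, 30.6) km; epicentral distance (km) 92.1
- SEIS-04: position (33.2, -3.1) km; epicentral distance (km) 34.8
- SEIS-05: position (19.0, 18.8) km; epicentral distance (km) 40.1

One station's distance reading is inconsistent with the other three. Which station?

Solve using three stations at a time. Using SEIS-02, SEIS-03, SEIS-04 (subtract circle equations pairwise → linear system) gives (x, y) ≈ (40.5, 30.9).
Distances from that point to each station vs reported:
  SEIS-02: calculated 9.7 vs reported 9.7 → residual 0.0 km
  SEIS-03: calculated 92.1 vs reported 92.1 → residual 0.0 km
  SEIS-04: calculated 34.8 vs reported 34.8 → residual 0.0 km
  SEIS-05: calculated 24.7 vs reported 40.1 → residual 15.4 km
SEIS-02, SEIS-03, SEIS-04 are mutually consistent (residuals ≈ 0); SEIS-05 is off by 15.4 km.

SEIS-05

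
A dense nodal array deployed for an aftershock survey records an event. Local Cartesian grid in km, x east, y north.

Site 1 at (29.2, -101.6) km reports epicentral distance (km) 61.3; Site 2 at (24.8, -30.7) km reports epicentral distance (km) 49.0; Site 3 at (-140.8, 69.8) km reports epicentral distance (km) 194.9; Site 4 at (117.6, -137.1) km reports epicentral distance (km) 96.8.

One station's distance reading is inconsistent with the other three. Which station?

Solve using three stations at a time. Using Site 1, Site 2, Site 4 (subtract circle equations pairwise → linear system) gives (x, y) ≈ (67.9, -54.0).
Distances from that point to each station vs reported:
  Site 1: calculated 61.3 vs reported 61.3 → residual 0.0 km
  Site 2: calculated 49.0 vs reported 49.0 → residual 0.0 km
  Site 3: calculated 242.7 vs reported 194.9 → residual 47.8 km
  Site 4: calculated 96.8 vs reported 96.8 → residual 0.0 km
Site 1, Site 2, Site 4 are mutually consistent (residuals ≈ 0); Site 3 is off by 47.8 km.

Site 3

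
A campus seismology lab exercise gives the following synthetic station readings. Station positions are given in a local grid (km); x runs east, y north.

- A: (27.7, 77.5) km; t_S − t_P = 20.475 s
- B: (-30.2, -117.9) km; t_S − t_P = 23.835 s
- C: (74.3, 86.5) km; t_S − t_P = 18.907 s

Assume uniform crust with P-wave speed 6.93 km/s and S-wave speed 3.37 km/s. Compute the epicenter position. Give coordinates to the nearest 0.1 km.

(102.0, -34.4)

Distance from S−P lag: d = Δt · v_P v_S / (v_P − v_S) = Δt · (6.93·3.37)/(6.93−3.37) ≈ 6.5601·Δt.
So d_A = 134.32, d_B = 156.36, d_C = 124.03 km.
Circle about each station: (x − 27.7)² + (y − 77.5)² = 134.32²; (x + 30.2)² + (y + 117.9)² = 156.36²; (x − 74.3)² + (y − 86.5)² = 124.03².
Subtracting the A equation from the B and C equations removes the quadratic terms:
-115.8 x − 390.8 y = 1632.32
93.2 x + 18.0 y = 8887.62
Solving the 2×2 system: x ≈ 102.0, y ≈ -34.4 km.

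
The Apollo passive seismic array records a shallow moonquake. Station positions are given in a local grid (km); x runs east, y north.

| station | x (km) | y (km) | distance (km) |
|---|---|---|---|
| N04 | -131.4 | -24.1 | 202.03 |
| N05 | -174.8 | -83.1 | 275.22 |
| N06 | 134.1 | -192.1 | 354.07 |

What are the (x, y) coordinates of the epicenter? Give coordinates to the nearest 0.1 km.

Circle about each station: (x + 131.4)² + (y + 24.1)² = 202.03²; (x + 174.8)² + (y + 83.1)² = 275.22²; (x − 134.1)² + (y + 192.1)² = 354.07².
Subtracting the N04 equation from the N05 and N06 equations removes the quadratic terms:
-86.8 x − 118.0 y = -15316.05
531.0 x − 336.0 y = -47510.99
Solving the 2×2 system: x ≈ -5.0, y ≈ 133.5 km.

-5.0 km east, 133.5 km north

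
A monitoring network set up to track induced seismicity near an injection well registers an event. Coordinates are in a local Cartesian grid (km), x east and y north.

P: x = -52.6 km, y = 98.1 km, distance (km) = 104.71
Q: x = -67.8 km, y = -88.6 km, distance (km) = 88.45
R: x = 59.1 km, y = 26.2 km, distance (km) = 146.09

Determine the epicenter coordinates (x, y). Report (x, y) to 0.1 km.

(-84.3, -1.7)

Circle about each station: (x + 52.6)² + (y − 98.1)² = 104.71²; (x + 67.8)² + (y + 88.6)² = 88.45²; (x − 59.1)² + (y − 26.2)² = 146.09².
Subtracting the P equation from the Q and R equations removes the quadratic terms:
-30.4 x − 373.4 y = 3197.21
223.4 x − 143.8 y = -18589.22
Solving the 2×2 system: x ≈ -84.3, y ≈ -1.7 km.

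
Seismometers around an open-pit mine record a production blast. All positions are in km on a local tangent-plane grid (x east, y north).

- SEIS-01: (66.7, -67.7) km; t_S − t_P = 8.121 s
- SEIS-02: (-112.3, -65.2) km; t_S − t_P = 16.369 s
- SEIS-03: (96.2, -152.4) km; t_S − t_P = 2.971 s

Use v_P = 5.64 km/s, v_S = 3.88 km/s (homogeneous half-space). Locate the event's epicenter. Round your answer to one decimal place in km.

Distance from S−P lag: d = Δt · v_P v_S / (v_P − v_S) = Δt · (5.64·3.88)/(5.64−3.88) ≈ 12.4336·Δt.
So d_SEIS-01 = 100.97, d_SEIS-02 = 203.53, d_SEIS-03 = 36.94 km.
Circle about each station: (x − 66.7)² + (y + 67.7)² = 100.97²; (x + 112.3)² + (y + 65.2)² = 203.53²; (x − 96.2)² + (y + 152.4)² = 36.94².
Subtracting pairs of circle equations eliminates x²+y² and gives linear equations (the radical axes):
-358.0 x + 5.0 y = -23399.37
59.0 x − 169.4 y = 32278.40
Solving the 2×2 system: x ≈ 63.0, y ≈ -168.6 km.
Check against SEIS-01 (with the unrounded x, y): √((x − 66.7)²+(y + 67.7)²) = 100.97 ≈ 100.97 km. ✓

(63.0, -168.6)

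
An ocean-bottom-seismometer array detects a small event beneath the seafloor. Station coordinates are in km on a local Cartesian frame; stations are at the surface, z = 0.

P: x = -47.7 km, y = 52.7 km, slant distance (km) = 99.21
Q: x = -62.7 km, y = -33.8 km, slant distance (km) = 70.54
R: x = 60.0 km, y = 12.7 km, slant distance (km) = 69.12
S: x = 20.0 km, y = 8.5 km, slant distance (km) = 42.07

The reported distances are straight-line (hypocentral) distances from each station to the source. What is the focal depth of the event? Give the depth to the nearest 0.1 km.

Each station gives a sphere (x−x_i)² + (y−y_i)² + z² = d_i² (stations at z=0).
Subtracting the P sphere from Q and R: z² cancels, leaving linear equations in x and y:
-30.0 x − 173.0 y = 4887.88
215.4 x − 80.0 y = 3773.76
Solving: x ≈ 6.601, y ≈ -29.398 km (keep extra digits for the depth step; rounded: 6.6, -29.4).
Then from the P sphere: z² = 99.21² − (x + 47.7)² − (y − 52.7)² with x = 6.601, y = -29.398, so z ≈ 12.407 ≈ 12.4 km.

12.4 km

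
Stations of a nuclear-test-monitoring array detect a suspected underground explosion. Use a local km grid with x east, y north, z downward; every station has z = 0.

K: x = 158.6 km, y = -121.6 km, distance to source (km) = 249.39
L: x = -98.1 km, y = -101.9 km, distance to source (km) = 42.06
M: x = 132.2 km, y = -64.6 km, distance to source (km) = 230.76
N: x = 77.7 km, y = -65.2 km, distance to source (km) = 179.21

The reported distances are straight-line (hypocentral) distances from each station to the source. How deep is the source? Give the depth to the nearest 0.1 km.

Each station gives a sphere (x−x_i)² + (y−y_i)² + z² = d_i² (stations at z=0).
Subtracting the K sphere from L and M: z² cancels, leaving linear equations in x and y:
-513.4 x + 39.4 y = 40493.03
-52.8 x + 114.0 y = -9345.33
Solving: x ≈ -88.302, y ≈ -122.874 km (keep extra digits for the depth step; rounded: -88.3, -122.9).
Then from the K sphere: z² = 249.39² − (x − 158.6)² − (y + 121.6)² with x = -88.302, y = -122.874, so z ≈ 35.116 ≈ 35.1 km.

z ≈ 35.1 km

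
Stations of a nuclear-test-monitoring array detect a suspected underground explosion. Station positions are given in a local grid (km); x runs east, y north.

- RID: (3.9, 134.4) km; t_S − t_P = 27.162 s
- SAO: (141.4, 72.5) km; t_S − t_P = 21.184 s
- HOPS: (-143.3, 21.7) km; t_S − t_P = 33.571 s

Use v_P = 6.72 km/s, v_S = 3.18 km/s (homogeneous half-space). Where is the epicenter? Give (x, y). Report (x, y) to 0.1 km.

Distance from S−P lag: d = Δt · v_P v_S / (v_P − v_S) = Δt · (6.72·3.18)/(6.72−3.18) ≈ 6.0366·Δt.
So d_RID = 163.97, d_SAO = 127.88, d_HOPS = 202.66 km.
Circle about each station: (x − 3.9)² + (y − 134.4)² = 163.97²; (x − 141.4)² + (y − 72.5)² = 127.88²; (x + 143.3)² + (y − 21.7)² = 202.66².
Subtracting the RID equation from the SAO and HOPS equations removes the quadratic terms:
275.0 x − 123.8 y = 17704.51
-294.4 x − 225.4 y = -11257.70
Solving the 2×2 system: x ≈ 54.7, y ≈ -21.5 km.

54.7 km east, -21.5 km north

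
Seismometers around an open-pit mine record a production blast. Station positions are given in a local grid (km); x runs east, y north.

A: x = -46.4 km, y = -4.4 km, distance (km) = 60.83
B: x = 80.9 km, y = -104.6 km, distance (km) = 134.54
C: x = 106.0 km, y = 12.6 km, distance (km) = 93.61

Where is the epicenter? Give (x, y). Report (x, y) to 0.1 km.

Circle about each station: (x + 46.4)² + (y + 4.4)² = 60.83²; (x − 80.9)² + (y + 104.6)² = 134.54²; (x − 106.0)² + (y − 12.6)² = 93.61².
Subtracting the A equation from the B and C equations removes the quadratic terms:
254.6 x − 200.4 y = 912.93
304.8 x + 34.0 y = 4159.90
Solving the 2×2 system: x ≈ 12.4, y ≈ 11.2 km.
Check against A (with the unrounded x, y): √((x + 46.4)²+(y + 4.4)²) = 60.83 ≈ 60.83 km. ✓

(12.4, 11.2)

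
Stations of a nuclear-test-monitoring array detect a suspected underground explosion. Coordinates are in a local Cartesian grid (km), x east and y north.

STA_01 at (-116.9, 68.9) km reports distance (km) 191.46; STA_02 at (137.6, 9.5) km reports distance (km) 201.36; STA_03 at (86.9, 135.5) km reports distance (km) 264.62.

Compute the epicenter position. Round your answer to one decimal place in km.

(-30.2, -101.8)

Circle about each station: (x + 116.9)² + (y − 68.9)² = 191.46²; (x − 137.6)² + (y − 9.5)² = 201.36²; (x − 86.9)² + (y − 135.5)² = 264.62².
Subtracting the STA_01 equation from the STA_02 and STA_03 equations removes the quadratic terms:
509.0 x − 118.8 y = -3277.73
407.6 x + 133.2 y = -25867.77
Solving the 2×2 system: x ≈ -30.2, y ≈ -101.8 km.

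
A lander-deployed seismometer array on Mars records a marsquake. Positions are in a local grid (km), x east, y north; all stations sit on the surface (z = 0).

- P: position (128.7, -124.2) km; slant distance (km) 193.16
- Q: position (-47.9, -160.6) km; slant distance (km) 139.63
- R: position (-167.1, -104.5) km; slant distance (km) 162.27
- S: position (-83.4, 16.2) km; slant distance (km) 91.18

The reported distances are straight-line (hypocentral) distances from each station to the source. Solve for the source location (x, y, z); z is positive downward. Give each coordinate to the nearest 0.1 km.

x ≈ -32.4 km, y ≈ -33.9 km, depth ≈ 56.6 km

Each station gives a sphere (x−x_i)² + (y−y_i)² + z² = d_i² (stations at z=0).
Subtracting the P sphere from Q and R: z² cancels, leaving linear equations in x and y:
-353.2 x − 72.8 y = 13911.69
-591.6 x + 39.4 y = 17832.56
Solving: x ≈ -32.401, y ≈ -33.899 km (keep extra digits for the depth step; rounded: -32.4, -33.9).
Then from the P sphere: z² = 193.16² − (x − 128.7)² − (y + 124.2)² with x = -32.401, y = -33.899, so z ≈ 56.595 ≈ 56.6 km.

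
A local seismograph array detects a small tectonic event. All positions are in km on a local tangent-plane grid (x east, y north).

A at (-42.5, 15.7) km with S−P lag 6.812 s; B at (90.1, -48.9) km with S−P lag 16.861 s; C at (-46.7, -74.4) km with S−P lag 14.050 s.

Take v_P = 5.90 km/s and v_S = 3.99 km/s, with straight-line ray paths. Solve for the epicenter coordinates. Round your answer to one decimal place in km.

Distance from S−P lag: d = Δt · v_P v_S / (v_P − v_S) = Δt · (5.90·3.99)/(5.90−3.99) ≈ 12.3251·Δt.
So d_A = 83.96, d_B = 207.81, d_C = 173.17 km.
Circle about each station: (x + 42.5)² + (y − 15.7)² = 83.96²; (x − 90.1)² + (y + 48.9)² = 207.81²; (x + 46.7)² + (y + 74.4)² = 173.17².
Subtracting pairs of circle equations eliminates x²+y² and gives linear equations (the radical axes):
265.2 x − 129.2 y = -27679.23
-8.4 x − 180.2 y = -17275.06
Solving the 2×2 system: x ≈ -56.4, y ≈ 98.5 km.

(-56.4, 98.5)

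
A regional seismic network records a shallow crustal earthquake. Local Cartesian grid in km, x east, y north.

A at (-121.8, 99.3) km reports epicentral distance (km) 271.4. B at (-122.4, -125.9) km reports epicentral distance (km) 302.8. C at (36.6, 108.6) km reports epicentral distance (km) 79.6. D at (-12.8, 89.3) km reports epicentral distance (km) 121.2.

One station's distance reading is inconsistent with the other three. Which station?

A

Solve using three stations at a time. Using B, C, D (subtract circle equations pairwise → linear system) gives (x, y) ≈ (107.1, 71.6).
Distances from that point to each station vs reported:
  A: calculated 230.6 vs reported 271.4 → residual 40.8 km
  B: calculated 302.8 vs reported 302.8 → residual 0.0 km
  C: calculated 79.6 vs reported 79.6 → residual 0.0 km
  D: calculated 121.2 vs reported 121.2 → residual 0.0 km
B, C, D are mutually consistent (residuals ≈ 0); A is off by 40.8 km.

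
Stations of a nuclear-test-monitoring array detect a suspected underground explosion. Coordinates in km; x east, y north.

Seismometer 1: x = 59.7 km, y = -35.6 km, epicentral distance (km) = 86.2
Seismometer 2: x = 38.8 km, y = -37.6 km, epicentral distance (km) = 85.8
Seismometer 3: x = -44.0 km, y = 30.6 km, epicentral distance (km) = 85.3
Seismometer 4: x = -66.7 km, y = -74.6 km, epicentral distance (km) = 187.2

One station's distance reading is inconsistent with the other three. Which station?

Seismometer 4

Solve using three stations at a time. Using Seismometer 1, Seismometer 2, Seismometer 3 (subtract circle equations pairwise → linear system) gives (x, y) ≈ (39.5, 48.2).
Distances from that point to each station vs reported:
  Seismometer 1: calculated 86.2 vs reported 86.2 → residual 0.0 km
  Seismometer 2: calculated 85.8 vs reported 85.8 → residual 0.0 km
  Seismometer 3: calculated 85.3 vs reported 85.3 → residual 0.0 km
  Seismometer 4: calculated 162.4 vs reported 187.2 → residual 24.8 km
Seismometer 1, Seismometer 2, Seismometer 3 are mutually consistent (residuals ≈ 0); Seismometer 4 is off by 24.8 km.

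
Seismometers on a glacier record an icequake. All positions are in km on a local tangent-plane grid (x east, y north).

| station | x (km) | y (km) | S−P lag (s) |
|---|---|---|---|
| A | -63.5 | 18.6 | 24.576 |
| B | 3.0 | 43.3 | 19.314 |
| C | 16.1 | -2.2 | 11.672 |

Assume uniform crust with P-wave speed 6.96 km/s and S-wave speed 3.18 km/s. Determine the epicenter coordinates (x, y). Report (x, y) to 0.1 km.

(60.8, -53.9)

Distance from S−P lag: d = Δt · v_P v_S / (v_P − v_S) = Δt · (6.96·3.18)/(6.96−3.18) ≈ 5.8552·Δt.
So d_A = 143.90, d_B = 113.09, d_C = 68.34 km.
Circle about each station: (x + 63.5)² + (y − 18.6)² = 143.90²; (x − 3.0)² + (y − 43.3)² = 113.09²; (x − 16.1)² + (y + 2.2)² = 68.34².
Subtracting the A equation from the B and C equations removes the quadratic terms:
133.0 x + 49.4 y = 5423.54
159.2 x − 41.6 y = 11922.69
Solving the 2×2 system: x ≈ 60.8, y ≈ -53.9 km.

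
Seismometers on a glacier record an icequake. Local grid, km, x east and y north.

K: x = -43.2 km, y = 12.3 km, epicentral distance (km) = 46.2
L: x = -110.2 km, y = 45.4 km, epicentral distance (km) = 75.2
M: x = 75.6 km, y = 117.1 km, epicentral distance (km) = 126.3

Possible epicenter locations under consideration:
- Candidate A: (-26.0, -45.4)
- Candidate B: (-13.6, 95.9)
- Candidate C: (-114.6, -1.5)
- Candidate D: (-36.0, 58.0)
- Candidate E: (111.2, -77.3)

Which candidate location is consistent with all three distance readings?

For each candidate, compare |candidate − station| to the reported distance:
Candidate A: residuals K 14.0, L 48.6, M 65.3 → max 65.3 km
Candidate B: residuals K 42.5, L 33.8, M 34.6 → max 42.5 km
Candidate C: residuals K 26.5, L 28.1, M 97.8 → max 97.8 km
Candidate D: residuals K 0.1, L 0.1, M 0.0 → max 0.1 km
Candidate E: residuals K 132.3, L 177.9, M 71.3 → max 177.9 km
Only Candidate D has all residuals ≈ 0.

Candidate D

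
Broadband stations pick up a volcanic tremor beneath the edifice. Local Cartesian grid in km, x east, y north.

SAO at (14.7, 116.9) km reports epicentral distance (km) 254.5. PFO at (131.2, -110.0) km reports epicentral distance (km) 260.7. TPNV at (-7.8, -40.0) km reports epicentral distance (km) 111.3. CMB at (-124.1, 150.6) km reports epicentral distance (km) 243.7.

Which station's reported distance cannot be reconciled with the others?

TPNV

Solve using three stations at a time. Using SAO, PFO, CMB (subtract circle equations pairwise → linear system) gives (x, y) ≈ (-129.2, -93.3).
Distances from that point to each station vs reported:
  SAO: calculated 254.8 vs reported 254.5 → residual 0.3 km
  PFO: calculated 260.9 vs reported 260.7 → residual 0.2 km
  TPNV: calculated 132.6 vs reported 111.3 → residual 21.3 km
  CMB: calculated 244.0 vs reported 243.7 → residual 0.3 km
SAO, PFO, CMB are mutually consistent (residuals ≈ 0); TPNV is off by 21.3 km.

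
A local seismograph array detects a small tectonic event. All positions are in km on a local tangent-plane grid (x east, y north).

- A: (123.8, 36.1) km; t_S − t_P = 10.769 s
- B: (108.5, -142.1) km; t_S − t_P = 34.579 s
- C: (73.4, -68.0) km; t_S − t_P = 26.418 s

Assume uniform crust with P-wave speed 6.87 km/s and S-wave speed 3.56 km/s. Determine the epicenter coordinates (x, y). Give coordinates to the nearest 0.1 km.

155.7 km east, 109.0 km north

Distance from S−P lag: d = Δt · v_P v_S / (v_P − v_S) = Δt · (6.87·3.56)/(6.87−3.56) ≈ 7.3889·Δt.
So d_A = 79.57, d_B = 255.50, d_C = 195.20 km.
Circle about each station: (x − 123.8)² + (y − 36.1)² = 79.57²; (x − 108.5)² + (y + 142.1)² = 255.50²; (x − 73.4)² + (y + 68.0)² = 195.20².
Subtracting pairs of circle equations eliminates x²+y² and gives linear equations (the radical axes):
-30.6 x − 356.4 y = -43613.86
-100.8 x − 208.2 y = -38389.75
Solving the 2×2 system: x ≈ 155.7, y ≈ 109.0 km.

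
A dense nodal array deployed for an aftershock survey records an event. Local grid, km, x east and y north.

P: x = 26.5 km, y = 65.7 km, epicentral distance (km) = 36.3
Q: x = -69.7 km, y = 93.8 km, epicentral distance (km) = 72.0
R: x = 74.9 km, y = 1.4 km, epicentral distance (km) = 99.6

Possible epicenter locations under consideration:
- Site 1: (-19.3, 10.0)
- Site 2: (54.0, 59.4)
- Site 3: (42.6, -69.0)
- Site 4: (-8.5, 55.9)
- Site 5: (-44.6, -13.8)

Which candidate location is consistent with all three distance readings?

For each candidate, compare |candidate − station| to the reported distance:
Site 1: residuals P 35.8, Q 25.8, R 5.0 → max 35.8 km
Site 2: residuals P 8.1, Q 56.4, R 37.9 → max 56.4 km
Site 3: residuals P 99.4, Q 125.8, R 22.1 → max 125.8 km
Site 4: residuals P 0.0, Q 0.0, R 0.0 → max 0.0 km
Site 5: residuals P 70.4, Q 38.5, R 20.9 → max 70.4 km
Only Site 4 has all residuals ≈ 0.

Site 4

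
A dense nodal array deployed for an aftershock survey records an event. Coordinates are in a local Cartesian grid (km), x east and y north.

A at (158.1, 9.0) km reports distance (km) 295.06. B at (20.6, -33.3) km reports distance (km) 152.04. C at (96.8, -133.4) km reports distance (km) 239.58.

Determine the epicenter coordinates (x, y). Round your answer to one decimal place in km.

Circle about each station: (x − 158.1)² + (y − 9.0)² = 295.06²; (x − 20.6)² + (y + 33.3)² = 152.04²; (x − 96.8)² + (y + 133.4)² = 239.58².
Subtracting the A equation from the B and C equations removes the quadratic terms:
-275.0 x − 84.6 y = 40400.88
-122.6 x − 284.8 y = 31751.02
Solving the 2×2 system: x ≈ -129.8, y ≈ -55.6 km.
Check against A (with the unrounded x, y): √((x − 158.1)²+(y − 9.0)²) = 295.07 ≈ 295.06 km. ✓

x ≈ -129.8 km, y ≈ -55.6 km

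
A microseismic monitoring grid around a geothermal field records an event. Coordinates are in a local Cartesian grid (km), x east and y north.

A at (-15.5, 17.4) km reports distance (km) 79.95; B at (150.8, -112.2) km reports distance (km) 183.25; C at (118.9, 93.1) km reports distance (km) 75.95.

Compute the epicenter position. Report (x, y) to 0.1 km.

59.0 km east, 46.4 km north

Circle about each station: (x + 15.5)² + (y − 17.4)² = 79.95²; (x − 150.8)² + (y + 112.2)² = 183.25²; (x − 118.9)² + (y − 93.1)² = 75.95².
Subtracting the A equation from the B and C equations removes the quadratic terms:
332.6 x − 259.2 y = 7597.91
268.8 x + 151.4 y = 22885.41
Solving the 2×2 system: x ≈ 59.0, y ≈ 46.4 km.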